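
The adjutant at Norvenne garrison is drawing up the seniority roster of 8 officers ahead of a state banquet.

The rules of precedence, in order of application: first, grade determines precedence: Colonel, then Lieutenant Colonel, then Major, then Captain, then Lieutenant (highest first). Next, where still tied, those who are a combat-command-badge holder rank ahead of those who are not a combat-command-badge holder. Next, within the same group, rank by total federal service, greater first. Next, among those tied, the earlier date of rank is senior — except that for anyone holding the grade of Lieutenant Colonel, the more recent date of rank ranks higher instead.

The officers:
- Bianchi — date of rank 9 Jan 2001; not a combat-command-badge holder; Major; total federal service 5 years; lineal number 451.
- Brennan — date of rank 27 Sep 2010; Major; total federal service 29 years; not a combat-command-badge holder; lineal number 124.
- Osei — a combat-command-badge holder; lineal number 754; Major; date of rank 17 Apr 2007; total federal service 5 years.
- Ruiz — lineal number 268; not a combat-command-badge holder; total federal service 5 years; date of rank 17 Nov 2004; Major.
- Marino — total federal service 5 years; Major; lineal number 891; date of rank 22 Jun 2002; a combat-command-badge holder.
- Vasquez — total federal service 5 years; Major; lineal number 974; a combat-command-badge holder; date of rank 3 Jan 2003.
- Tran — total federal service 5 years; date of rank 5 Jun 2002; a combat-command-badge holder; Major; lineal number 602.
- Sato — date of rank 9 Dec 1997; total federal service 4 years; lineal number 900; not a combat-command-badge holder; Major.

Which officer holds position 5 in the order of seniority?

Brennan

By grade: Tran, Marino, Vasquez, Osei, Brennan, Bianchi, Ruiz and Sato (Major).
Among Tran, Marino, Vasquez, Osei, Brennan, Bianchi, Ruiz and Sato, a combat-command-badge holder before not a combat-command-badge holder: Tran, Marino, Vasquez and Osei (a combat-command-badge holder) before Brennan, Bianchi, Ruiz and Sato (not a combat-command-badge holder).
Tran, Marino, Vasquez and Osei all have total federal service 5 years, so the next rule applies.
Among Tran, Marino, Vasquez and Osei, by date of rank (earlier first): Tran (5 Jun 2002) before Marino (22 Jun 2002) before Vasquez (3 Jan 2003) before Osei (17 Apr 2007).
Among Brennan, Bianchi, Ruiz and Sato, by total federal service (higher first): Brennan (29 years) before Bianchi and Ruiz (5 years) before Sato (4 years).
Among Bianchi and Ruiz, by date of rank (earlier first): Bianchi (9 Jan 2001) before Ruiz (17 Nov 2004).
Order: Tran, Marino, Vasquez, Osei, Brennan, Bianchi, Ruiz, Sato.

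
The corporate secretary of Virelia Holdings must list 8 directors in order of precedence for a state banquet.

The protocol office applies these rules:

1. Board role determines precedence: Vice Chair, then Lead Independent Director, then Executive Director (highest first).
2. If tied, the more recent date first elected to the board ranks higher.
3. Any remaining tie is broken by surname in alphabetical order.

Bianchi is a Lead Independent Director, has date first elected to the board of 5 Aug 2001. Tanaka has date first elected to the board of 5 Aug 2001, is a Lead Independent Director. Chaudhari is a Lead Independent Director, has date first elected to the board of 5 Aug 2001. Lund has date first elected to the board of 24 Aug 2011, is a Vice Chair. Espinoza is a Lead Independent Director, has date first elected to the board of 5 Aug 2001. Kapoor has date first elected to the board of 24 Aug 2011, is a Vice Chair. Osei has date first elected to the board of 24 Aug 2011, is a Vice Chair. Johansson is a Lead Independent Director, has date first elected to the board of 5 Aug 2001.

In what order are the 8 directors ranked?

By board role: Kapoor, Lund and Osei (Vice Chair); then Bianchi, Chaudhari, Espinoza, Johansson and Tanaka (Lead Independent Director).
Kapoor, Lund and Osei all have date first elected to the board 24 Aug 2011, so the next rule applies.
Among Kapoor, Lund and Osei, alphabetically by surname: Kapoor before Lund before Osei.
Bianchi, Chaudhari, Espinoza, Johansson and Tanaka all have date first elected to the board 5 Aug 2001, so the next rule applies.
Among Bianchi, Chaudhari, Espinoza, Johansson and Tanaka, alphabetically by surname: Bianchi before Chaudhari before Espinoza before Johansson before Tanaka.
Full order: Kapoor, Lund, Osei, Bianchi, Chaudhari, Espinoza, Johansson, Tanaka.

Kapoor, Lund, Osei, Bianchi, Chaudhari, Espinoza, Johansson, Tanaka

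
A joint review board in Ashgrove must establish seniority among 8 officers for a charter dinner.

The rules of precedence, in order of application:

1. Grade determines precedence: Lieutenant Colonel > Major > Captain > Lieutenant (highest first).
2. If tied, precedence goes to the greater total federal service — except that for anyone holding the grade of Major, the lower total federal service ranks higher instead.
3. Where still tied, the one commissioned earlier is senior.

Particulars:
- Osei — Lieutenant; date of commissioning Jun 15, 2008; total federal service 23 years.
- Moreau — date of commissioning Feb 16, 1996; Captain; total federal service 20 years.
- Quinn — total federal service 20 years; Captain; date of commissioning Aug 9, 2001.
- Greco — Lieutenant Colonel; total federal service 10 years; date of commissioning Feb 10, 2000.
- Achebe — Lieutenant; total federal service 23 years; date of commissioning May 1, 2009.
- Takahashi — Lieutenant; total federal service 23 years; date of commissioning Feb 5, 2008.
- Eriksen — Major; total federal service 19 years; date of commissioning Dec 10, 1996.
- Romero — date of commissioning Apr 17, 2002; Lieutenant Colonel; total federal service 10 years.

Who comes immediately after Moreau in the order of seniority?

By grade: Greco and Romero (Lieutenant Colonel); then Eriksen (Major); then Moreau and Quinn (Captain); then Takahashi, Osei and Achebe (Lieutenant).
Greco and Romero both have total federal service 10 years, so the next rule applies.
Among Greco and Romero, by date of commissioning (earlier first): Greco (Feb 10, 2000) before Romero (Apr 17, 2002).
Moreau and Quinn both have total federal service 20 years, so the next rule applies.
Among Moreau and Quinn, by date of commissioning (earlier first): Moreau (Feb 16, 1996) before Quinn (Aug 9, 2001).
Takahashi, Osei and Achebe all have total federal service 23 years, so the next rule applies.
Among Takahashi, Osei and Achebe, by date of commissioning (earlier first): Takahashi (Feb 5, 2008) before Osei (Jun 15, 2008) before Achebe (May 1, 2009).
Order: Greco, Romero, Eriksen, Moreau, Quinn, Takahashi, Osei, Achebe.

Quinn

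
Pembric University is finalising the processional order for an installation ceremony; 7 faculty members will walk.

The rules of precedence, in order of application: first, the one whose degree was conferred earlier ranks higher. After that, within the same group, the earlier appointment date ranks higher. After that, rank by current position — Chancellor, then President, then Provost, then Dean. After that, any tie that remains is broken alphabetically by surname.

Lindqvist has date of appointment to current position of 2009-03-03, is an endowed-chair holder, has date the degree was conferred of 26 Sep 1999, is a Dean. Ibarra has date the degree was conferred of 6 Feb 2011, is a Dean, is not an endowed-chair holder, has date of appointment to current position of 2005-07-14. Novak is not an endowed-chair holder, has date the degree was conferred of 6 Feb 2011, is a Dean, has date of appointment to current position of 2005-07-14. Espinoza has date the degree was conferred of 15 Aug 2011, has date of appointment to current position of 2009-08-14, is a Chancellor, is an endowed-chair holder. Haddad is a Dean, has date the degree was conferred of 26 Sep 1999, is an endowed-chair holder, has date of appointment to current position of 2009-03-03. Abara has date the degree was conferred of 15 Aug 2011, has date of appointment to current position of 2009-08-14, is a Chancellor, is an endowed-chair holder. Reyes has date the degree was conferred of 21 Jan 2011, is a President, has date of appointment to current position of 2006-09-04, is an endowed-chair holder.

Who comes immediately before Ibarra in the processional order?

Reyes

By date the degree was conferred (earlier first): Haddad and Lindqvist (both 26 Sep 1999); then Reyes (21 Jan 2011); then Ibarra and Novak (both 6 Feb 2011); then Abara and Espinoza (both 15 Aug 2011).
Haddad and Lindqvist both have date of appointment to current position 2009-03-03, so the next rule applies.
Haddad and Lindqvist are each Dean, so the next rule applies.
Among Haddad and Lindqvist, alphabetically by surname: Haddad before Lindqvist.
Ibarra and Novak both have date of appointment to current position 2005-07-14, so the next rule applies.
Ibarra and Novak are each Dean, so the next rule applies.
Among Ibarra and Novak, alphabetically by surname: Ibarra before Novak.
Abara and Espinoza both have date of appointment to current position 2009-08-14, so the next rule applies.
Abara and Espinoza are each Chancellor, so the next rule applies.
Among Abara and Espinoza, alphabetically by surname: Abara before Espinoza.
Order: Haddad, Lindqvist, Reyes, Ibarra, Novak, Abara, Espinoza.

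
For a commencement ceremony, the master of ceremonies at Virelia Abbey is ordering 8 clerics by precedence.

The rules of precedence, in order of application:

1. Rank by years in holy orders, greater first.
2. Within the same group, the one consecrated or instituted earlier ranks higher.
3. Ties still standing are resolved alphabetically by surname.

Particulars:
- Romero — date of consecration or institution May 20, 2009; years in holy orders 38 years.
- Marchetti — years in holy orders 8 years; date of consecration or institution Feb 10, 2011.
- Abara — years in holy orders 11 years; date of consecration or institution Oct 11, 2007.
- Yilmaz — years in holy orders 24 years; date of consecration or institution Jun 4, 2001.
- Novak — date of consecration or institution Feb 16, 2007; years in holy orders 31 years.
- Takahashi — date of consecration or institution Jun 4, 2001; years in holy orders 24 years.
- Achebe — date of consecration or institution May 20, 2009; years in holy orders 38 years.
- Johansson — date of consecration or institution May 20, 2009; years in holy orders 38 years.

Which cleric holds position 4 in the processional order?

By years in holy orders (higher first): Achebe, Johansson and Romero (each 38 years); then Novak (31 years); then Takahashi and Yilmaz (both 24 years); then Abara (11 years); then Marchetti (8 years).
Achebe, Johansson and Romero all have date of consecration or institution May 20, 2009, so the next rule applies.
Among Achebe, Johansson and Romero, alphabetically by surname: Achebe before Johansson before Romero.
Takahashi and Yilmaz both have date of consecration or institution Jun 4, 2001, so the next rule applies.
Among Takahashi and Yilmaz, alphabetically by surname: Takahashi before Yilmaz.
Order: Achebe, Johansson, Romero, Novak, Takahashi, Yilmaz, Abara, Marchetti.

Novak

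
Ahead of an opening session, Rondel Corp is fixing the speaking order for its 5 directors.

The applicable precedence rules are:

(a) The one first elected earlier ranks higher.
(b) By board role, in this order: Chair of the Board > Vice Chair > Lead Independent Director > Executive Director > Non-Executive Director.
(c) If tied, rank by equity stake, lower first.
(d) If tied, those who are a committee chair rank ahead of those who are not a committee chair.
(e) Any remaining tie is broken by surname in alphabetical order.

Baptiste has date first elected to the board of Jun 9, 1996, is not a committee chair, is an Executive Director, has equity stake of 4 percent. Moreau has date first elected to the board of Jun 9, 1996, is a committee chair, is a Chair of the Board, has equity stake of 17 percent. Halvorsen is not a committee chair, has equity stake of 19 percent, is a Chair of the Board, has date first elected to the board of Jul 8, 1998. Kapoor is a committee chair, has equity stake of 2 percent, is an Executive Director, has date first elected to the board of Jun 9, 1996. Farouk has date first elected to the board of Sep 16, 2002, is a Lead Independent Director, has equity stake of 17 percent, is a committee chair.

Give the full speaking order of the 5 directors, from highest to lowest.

Moreau, Kapoor, Baptiste, Halvorsen, Farouk

By date first elected to the board (earlier first): Moreau, Kapoor and Baptiste (each Jun 9, 1996); then Halvorsen (Jul 8, 1998); then Farouk (Sep 16, 2002).
Among Moreau, Kapoor and Baptiste, by board role: Moreau (Chair of the Board) before Kapoor and Baptiste (Executive Director).
Among Kapoor and Baptiste, by equity stake (lower first): Kapoor (2 percent) before Baptiste (4 percent).
Full order: Moreau, Kapoor, Baptiste, Halvorsen, Farouk.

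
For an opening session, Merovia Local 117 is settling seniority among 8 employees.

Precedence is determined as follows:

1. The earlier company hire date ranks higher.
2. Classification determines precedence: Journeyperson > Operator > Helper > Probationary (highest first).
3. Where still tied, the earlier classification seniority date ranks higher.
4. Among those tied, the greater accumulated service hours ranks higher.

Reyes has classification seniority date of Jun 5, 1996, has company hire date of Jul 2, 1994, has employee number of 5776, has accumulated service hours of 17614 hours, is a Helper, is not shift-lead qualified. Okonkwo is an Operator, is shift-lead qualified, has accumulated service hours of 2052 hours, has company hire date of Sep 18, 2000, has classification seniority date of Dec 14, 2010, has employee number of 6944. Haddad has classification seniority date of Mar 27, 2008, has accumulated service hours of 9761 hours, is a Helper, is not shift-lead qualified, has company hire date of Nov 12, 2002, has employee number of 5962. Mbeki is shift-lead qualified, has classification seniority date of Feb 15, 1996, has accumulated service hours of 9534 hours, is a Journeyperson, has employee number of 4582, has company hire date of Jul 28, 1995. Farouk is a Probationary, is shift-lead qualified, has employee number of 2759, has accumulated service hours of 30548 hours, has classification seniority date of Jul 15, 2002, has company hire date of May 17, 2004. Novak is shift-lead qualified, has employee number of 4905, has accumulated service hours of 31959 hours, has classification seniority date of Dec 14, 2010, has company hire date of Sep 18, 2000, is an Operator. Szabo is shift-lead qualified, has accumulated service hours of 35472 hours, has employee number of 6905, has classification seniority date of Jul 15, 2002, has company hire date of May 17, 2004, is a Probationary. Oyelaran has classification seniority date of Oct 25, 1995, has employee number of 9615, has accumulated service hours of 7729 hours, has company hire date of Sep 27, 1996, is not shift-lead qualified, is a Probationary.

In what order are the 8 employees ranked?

Reyes, Mbeki, Oyelaran, Novak, Okonkwo, Haddad, Szabo, Farouk

By company hire date (earlier first): Reyes (Jul 2, 1994); then Mbeki (Jul 28, 1995); then Oyelaran (Sep 27, 1996); then Novak and Okonkwo (both Sep 18, 2000); then Haddad (Nov 12, 2002); then Szabo and Farouk (both May 17, 2004).
Novak and Okonkwo are each Operator, so the next rule applies.
Novak and Okonkwo both have classification seniority date Dec 14, 2010, so the next rule applies.
Among Novak and Okonkwo, by accumulated service hours (higher first): Novak (31959 hours) before Okonkwo (2052 hours).
Szabo and Farouk are each Probationary, so the next rule applies.
Szabo and Farouk both have classification seniority date Jul 15, 2002, so the next rule applies.
Among Szabo and Farouk, by accumulated service hours (higher first): Szabo (35472 hours) before Farouk (30548 hours).
Full order: Reyes, Mbeki, Oyelaran, Novak, Okonkwo, Haddad, Szabo, Farouk.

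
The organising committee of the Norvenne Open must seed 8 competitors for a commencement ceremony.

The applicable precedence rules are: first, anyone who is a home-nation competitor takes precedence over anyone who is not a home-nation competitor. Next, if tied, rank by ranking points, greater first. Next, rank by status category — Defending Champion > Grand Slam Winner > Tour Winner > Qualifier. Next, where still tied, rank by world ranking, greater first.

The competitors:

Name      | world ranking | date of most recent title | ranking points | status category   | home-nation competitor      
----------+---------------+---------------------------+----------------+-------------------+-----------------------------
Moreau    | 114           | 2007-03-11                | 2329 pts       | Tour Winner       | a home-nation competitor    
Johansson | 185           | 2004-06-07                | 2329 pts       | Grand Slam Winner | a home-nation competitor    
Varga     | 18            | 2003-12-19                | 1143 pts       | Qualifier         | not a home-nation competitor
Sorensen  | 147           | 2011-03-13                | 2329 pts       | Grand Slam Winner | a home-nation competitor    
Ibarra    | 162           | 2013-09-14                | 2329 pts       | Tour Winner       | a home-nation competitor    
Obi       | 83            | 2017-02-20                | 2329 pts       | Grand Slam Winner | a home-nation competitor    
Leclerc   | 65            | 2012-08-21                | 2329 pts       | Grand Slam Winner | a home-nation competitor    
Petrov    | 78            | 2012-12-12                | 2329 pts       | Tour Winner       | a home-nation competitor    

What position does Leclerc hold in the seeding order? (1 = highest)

4

By the first rule: Johansson, Sorensen, Obi, Leclerc, Ibarra, Moreau and Petrov (each a home-nation competitor); then Varga (not a home-nation competitor).
Johansson, Sorensen, Obi, Leclerc, Ibarra, Moreau and Petrov all have ranking points 2329 pts, so the next rule applies.
Among Johansson, Sorensen, Obi, Leclerc, Ibarra, Moreau and Petrov, by status category: Johansson, Sorensen, Obi and Leclerc (Grand Slam Winner) before Ibarra, Moreau and Petrov (Tour Winner).
Among Johansson, Sorensen, Obi and Leclerc, by world ranking (higher first): Johansson (185) before Sorensen (147) before Obi (83) before Leclerc (65).
Among Ibarra, Moreau and Petrov, by world ranking (higher first): Ibarra (162) before Moreau (114) before Petrov (78).
Order: Johansson, Sorensen, Obi, Leclerc, Ibarra, Moreau, Petrov, Varga. So position 4.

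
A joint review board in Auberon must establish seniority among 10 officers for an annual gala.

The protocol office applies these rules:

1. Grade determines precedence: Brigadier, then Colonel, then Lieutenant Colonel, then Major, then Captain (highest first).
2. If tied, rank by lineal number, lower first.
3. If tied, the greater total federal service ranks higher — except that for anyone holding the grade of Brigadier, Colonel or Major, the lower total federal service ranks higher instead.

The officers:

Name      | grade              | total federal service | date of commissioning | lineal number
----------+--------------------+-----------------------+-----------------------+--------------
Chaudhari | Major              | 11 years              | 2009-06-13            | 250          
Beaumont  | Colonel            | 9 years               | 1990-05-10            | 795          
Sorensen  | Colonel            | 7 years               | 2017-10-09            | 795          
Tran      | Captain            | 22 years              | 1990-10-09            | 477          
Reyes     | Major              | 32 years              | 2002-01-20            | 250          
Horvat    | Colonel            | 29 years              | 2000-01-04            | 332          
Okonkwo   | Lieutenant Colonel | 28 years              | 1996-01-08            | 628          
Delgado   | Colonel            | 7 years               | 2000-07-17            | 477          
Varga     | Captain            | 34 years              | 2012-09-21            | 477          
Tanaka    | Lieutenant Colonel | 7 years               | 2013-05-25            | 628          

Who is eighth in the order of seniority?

Reyes

By grade: Horvat, Delgado, Sorensen and Beaumont (Colonel); then Okonkwo and Tanaka (Lieutenant Colonel); then Chaudhari and Reyes (Major); then Varga and Tran (Captain).
Among Horvat, Delgado, Sorensen and Beaumont, by lineal number (lower first): Horvat (332) before Delgado (477) before Sorensen and Beaumont (795).
Among Sorensen and Beaumont, by total federal service (lower first) (reversed rule for this group): Sorensen (7 years) before Beaumont (9 years).
Okonkwo and Tanaka both have lineal number 628, so the next rule applies.
Among Okonkwo and Tanaka, by total federal service (higher first): Okonkwo (28 years) before Tanaka (7 years).
Chaudhari and Reyes both have lineal number 250, so the next rule applies.
Among Chaudhari and Reyes, by total federal service (lower first) (reversed rule for this group): Chaudhari (11 years) before Reyes (32 years).
Varga and Tran both have lineal number 477, so the next rule applies.
Among Varga and Tran, by total federal service (higher first): Varga (34 years) before Tran (22 years).
Order: Horvat, Delgado, Sorensen, Beaumont, Okonkwo, Tanaka, Chaudhari, Reyes, Varga, Tran.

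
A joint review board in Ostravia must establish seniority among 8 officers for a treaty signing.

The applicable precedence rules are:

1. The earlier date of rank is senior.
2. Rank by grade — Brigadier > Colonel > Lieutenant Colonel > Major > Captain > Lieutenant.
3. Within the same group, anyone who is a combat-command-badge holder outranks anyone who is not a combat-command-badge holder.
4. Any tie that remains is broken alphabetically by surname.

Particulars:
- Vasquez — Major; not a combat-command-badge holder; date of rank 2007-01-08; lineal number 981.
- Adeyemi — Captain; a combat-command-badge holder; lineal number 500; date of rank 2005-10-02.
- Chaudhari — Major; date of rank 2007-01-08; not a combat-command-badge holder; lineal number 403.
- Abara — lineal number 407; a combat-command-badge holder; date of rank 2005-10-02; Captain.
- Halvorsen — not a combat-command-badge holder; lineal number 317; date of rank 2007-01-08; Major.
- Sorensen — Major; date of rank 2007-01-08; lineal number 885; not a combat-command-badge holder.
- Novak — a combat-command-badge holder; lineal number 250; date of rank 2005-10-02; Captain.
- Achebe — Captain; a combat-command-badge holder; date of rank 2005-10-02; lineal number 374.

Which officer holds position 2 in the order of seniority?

By date of rank (earlier first): Abara, Achebe, Adeyemi and Novak (each 2005-10-02); then Chaudhari, Halvorsen, Sorensen and Vasquez (each 2007-01-08).
Abara, Achebe, Adeyemi and Novak are each Captain, so the next rule applies.
Abara, Achebe, Adeyemi and Novak are each a combat-command-badge holder, so the next rule applies.
Among Abara, Achebe, Adeyemi and Novak, alphabetically by surname: Abara before Achebe before Adeyemi before Novak.
Chaudhari, Halvorsen, Sorensen and Vasquez are each Major, so the next rule applies.
Chaudhari, Halvorsen, Sorensen and Vasquez are each not a combat-command-badge holder, so the next rule applies.
Among Chaudhari, Halvorsen, Sorensen and Vasquez, alphabetically by surname: Chaudhari before Halvorsen before Sorensen before Vasquez.
Order: Abara, Achebe, Adeyemi, Novak, Chaudhari, Halvorsen, Sorensen, Vasquez.

Achebe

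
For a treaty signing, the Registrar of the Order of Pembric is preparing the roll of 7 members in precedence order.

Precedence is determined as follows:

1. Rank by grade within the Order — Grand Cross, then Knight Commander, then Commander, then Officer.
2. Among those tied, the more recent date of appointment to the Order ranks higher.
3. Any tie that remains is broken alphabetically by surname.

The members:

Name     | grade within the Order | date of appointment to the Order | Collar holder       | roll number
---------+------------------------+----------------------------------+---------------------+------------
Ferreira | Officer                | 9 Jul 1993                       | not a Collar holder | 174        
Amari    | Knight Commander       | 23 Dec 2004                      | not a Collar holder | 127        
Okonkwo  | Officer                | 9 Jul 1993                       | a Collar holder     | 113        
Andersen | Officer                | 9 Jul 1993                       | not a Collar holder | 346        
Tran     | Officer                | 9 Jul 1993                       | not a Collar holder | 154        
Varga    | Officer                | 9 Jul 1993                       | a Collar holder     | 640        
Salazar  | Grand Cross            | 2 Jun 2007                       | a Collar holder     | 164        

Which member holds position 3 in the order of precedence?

By grade within the Order: Salazar (Grand Cross); then Amari (Knight Commander); then Andersen, Ferreira, Okonkwo, Tran and Varga (Officer).
Andersen, Ferreira, Okonkwo, Tran and Varga all have date of appointment to the Order 9 Jul 1993, so the next rule applies.
Among Andersen, Ferreira, Okonkwo, Tran and Varga, alphabetically by surname: Andersen before Ferreira before Okonkwo before Tran before Varga.
Order: Salazar, Amari, Andersen, Ferreira, Okonkwo, Tran, Varga.

Andersen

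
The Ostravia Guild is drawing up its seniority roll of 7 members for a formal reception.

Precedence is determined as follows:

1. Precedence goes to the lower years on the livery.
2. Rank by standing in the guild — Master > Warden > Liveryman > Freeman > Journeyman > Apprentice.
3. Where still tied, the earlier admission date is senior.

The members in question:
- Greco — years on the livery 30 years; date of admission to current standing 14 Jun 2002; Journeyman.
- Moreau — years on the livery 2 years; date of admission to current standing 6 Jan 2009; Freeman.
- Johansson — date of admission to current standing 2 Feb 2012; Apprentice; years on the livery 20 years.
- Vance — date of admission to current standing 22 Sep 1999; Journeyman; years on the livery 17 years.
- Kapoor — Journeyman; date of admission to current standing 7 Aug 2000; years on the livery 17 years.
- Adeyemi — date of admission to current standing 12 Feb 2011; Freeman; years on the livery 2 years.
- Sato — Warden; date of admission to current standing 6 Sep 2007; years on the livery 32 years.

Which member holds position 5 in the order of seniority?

By years on the livery (lower first): Moreau and Adeyemi (both 2 years); then Vance and Kapoor (both 17 years); then Johansson (20 years); then Greco (30 years); then Sato (32 years).
Moreau and Adeyemi are each Freeman, so the next rule applies.
Among Moreau and Adeyemi, by date of admission to current standing (earlier first): Moreau (6 Jan 2009) before Adeyemi (12 Feb 2011).
Vance and Kapoor are each Journeyman, so the next rule applies.
Among Vance and Kapoor, by date of admission to current standing (earlier first): Vance (22 Sep 1999) before Kapoor (7 Aug 2000).
Order: Moreau, Adeyemi, Vance, Kapoor, Johansson, Greco, Sato.

Johansson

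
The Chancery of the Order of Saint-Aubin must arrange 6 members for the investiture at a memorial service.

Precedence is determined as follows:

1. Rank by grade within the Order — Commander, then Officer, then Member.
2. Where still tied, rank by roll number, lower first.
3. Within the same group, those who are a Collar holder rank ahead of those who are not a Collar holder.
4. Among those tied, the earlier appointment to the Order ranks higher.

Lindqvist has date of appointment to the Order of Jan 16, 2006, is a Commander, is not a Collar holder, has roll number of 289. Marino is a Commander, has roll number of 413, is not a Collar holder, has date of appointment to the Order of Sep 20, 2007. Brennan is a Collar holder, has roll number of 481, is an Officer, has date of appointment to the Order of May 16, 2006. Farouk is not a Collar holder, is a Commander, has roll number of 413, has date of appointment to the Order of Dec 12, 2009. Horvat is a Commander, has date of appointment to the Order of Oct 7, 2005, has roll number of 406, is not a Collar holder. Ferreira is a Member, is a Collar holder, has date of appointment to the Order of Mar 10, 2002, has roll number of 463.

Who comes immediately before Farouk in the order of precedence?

By grade within the Order: Lindqvist, Horvat, Marino and Farouk (Commander); then Brennan (Officer); then Ferreira (Member).
Among Lindqvist, Horvat, Marino and Farouk, by roll number (lower first): Lindqvist (289) before Horvat (406) before Marino and Farouk (413).
Marino and Farouk are each not a Collar holder, so the next rule applies.
Among Marino and Farouk, by date of appointment to the Order (earlier first): Marino (Sep 20, 2007) before Farouk (Dec 12, 2009).
Order: Lindqvist, Horvat, Marino, Farouk, Brennan, Ferreira.

Marino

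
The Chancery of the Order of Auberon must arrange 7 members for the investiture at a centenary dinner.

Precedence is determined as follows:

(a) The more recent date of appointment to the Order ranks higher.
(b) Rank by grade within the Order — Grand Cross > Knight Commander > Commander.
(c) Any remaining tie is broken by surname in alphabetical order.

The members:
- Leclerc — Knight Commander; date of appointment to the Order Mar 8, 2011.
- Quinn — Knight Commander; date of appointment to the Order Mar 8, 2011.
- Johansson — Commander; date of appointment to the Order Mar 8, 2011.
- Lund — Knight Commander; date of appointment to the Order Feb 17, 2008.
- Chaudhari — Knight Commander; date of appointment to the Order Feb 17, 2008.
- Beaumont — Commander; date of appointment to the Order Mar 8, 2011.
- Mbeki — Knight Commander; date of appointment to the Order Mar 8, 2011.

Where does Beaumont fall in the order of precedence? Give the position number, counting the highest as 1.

4

By date of appointment to the Order (later first): Leclerc, Mbeki, Quinn, Beaumont and Johansson (each Mar 8, 2011); then Chaudhari and Lund (both Feb 17, 2008).
Among Leclerc, Mbeki, Quinn, Beaumont and Johansson, by grade within the Order: Leclerc, Mbeki and Quinn (Knight Commander) before Beaumont and Johansson (Commander).
Among Leclerc, Mbeki and Quinn, alphabetically by surname: Leclerc before Mbeki before Quinn.
Among Beaumont and Johansson, alphabetically by surname: Beaumont before Johansson.
Chaudhari and Lund are each Knight Commander, so the next rule applies.
Among Chaudhari and Lund, alphabetically by surname: Chaudhari before Lund.
Order: Leclerc, Mbeki, Quinn, Beaumont, Johansson, Chaudhari, Lund. So position 4.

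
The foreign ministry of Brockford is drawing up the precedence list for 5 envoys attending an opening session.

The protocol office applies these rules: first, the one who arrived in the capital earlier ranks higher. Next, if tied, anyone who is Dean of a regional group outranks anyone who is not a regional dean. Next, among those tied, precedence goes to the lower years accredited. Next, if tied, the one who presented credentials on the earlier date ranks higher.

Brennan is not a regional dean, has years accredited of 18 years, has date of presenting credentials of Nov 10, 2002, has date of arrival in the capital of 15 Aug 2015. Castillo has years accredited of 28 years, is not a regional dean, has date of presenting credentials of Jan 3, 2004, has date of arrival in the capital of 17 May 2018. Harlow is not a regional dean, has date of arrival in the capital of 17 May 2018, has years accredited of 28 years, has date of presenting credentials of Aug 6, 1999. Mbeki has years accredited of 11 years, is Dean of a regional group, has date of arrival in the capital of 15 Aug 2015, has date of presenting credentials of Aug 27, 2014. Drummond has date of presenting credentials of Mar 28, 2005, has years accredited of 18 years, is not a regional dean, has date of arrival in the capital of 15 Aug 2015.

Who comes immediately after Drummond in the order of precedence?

Harlow

By date of arrival in the capital (earlier first): Mbeki, Brennan and Drummond (each 15 Aug 2015); then Harlow and Castillo (both 17 May 2018).
Among Mbeki, Brennan and Drummond, Dean of a regional group before not a regional dean: Mbeki (Dean of a regional group) before Brennan and Drummond (not a regional dean).
Brennan and Drummond both have years accredited 18 years, so the next rule applies.
Among Brennan and Drummond, by date of presenting credentials (earlier first): Brennan (Nov 10, 2002) before Drummond (Mar 28, 2005).
Harlow and Castillo are each not a regional dean, so the next rule applies.
Harlow and Castillo both have years accredited 28 years, so the next rule applies.
Among Harlow and Castillo, by date of presenting credentials (earlier first): Harlow (Aug 6, 1999) before Castillo (Jan 3, 2004).
Order: Mbeki, Brennan, Drummond, Harlow, Castillo.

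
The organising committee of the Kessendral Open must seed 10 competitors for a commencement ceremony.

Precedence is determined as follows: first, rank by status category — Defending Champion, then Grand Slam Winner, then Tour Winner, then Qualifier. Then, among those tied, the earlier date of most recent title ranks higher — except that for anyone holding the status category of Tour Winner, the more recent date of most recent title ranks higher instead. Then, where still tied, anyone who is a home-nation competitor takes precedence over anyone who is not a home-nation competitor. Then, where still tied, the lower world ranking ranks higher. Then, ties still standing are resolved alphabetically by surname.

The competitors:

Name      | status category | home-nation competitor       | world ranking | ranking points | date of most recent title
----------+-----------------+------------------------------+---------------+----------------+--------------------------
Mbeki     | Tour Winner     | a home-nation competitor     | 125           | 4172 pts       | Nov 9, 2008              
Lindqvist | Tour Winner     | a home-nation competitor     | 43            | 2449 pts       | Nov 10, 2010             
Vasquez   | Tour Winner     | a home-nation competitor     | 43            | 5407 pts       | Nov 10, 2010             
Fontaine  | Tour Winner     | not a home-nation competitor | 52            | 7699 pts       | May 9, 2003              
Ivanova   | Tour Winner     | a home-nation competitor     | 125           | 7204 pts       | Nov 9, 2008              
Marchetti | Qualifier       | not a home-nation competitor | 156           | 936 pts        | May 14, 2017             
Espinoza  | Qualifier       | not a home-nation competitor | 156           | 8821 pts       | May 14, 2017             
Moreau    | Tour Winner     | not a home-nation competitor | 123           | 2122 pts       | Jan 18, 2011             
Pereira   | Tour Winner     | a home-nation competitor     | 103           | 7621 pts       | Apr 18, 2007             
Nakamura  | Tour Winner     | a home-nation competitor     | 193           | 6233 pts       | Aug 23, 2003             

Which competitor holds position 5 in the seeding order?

By status category: Moreau, Lindqvist, Vasquez, Ivanova, Mbeki, Pereira, Nakamura and Fontaine (Tour Winner); then Espinoza and Marchetti (Qualifier).
Among Moreau, Lindqvist, Vasquez, Ivanova, Mbeki, Pereira, Nakamura and Fontaine, by date of most recent title (later first) (reversed rule for this group): Moreau (Jan 18, 2011) before Lindqvist and Vasquez (Nov 10, 2010) before Ivanova and Mbeki (Nov 9, 2008) before Pereira (Apr 18, 2007) before Nakamura (Aug 23, 2003) before Fontaine (May 9, 2003).
Lindqvist and Vasquez are each a home-nation competitor, so the next rule applies.
Lindqvist and Vasquez both have world ranking 43, so the next rule applies.
Among Lindqvist and Vasquez, alphabetically by surname: Lindqvist before Vasquez.
Ivanova and Mbeki are each a home-nation competitor, so the next rule applies.
Ivanova and Mbeki both have world ranking 125, so the next rule applies.
Among Ivanova and Mbeki, alphabetically by surname: Ivanova before Mbeki.
Espinoza and Marchetti both have date of most recent title May 14, 2017, so the next rule applies.
Espinoza and Marchetti are each not a home-nation competitor, so the next rule applies.
Espinoza and Marchetti both have world ranking 156, so the next rule applies.
Among Espinoza and Marchetti, alphabetically by surname: Espinoza before Marchetti.
Order: Moreau, Lindqvist, Vasquez, Ivanova, Mbeki, Pereira, Nakamura, Fontaine, Espinoza, Marchetti.

Mbeki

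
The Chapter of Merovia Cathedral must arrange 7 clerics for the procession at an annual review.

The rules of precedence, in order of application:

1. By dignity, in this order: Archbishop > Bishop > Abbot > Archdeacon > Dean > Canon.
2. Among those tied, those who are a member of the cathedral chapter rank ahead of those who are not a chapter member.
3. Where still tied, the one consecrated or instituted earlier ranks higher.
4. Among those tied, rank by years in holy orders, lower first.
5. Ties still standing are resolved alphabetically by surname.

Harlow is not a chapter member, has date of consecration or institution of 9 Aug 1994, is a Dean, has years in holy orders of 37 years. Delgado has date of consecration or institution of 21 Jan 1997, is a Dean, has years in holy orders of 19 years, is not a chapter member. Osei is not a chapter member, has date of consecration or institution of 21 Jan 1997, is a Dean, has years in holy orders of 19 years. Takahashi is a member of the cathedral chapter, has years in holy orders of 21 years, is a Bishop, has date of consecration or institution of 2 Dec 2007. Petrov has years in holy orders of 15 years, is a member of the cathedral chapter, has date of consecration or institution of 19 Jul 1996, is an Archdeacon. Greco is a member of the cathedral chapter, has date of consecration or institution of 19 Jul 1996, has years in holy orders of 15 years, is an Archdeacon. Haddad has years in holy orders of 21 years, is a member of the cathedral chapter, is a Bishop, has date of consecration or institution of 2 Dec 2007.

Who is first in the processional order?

Haddad

By dignity: Haddad and Takahashi (Bishop); then Greco and Petrov (Archdeacon); then Harlow, Delgado and Osei (Dean).
Haddad and Takahashi are each a member of the cathedral chapter, so the next rule applies.
Haddad and Takahashi both have date of consecration or institution 2 Dec 2007, so the next rule applies.
Haddad and Takahashi both have years in holy orders 21 years, so the next rule applies.
Among Haddad and Takahashi, alphabetically by surname: Haddad before Takahashi.
Greco and Petrov are each a member of the cathedral chapter, so the next rule applies.
Greco and Petrov both have date of consecration or institution 19 Jul 1996, so the next rule applies.
Greco and Petrov both have years in holy orders 15 years, so the next rule applies.
Among Greco and Petrov, alphabetically by surname: Greco before Petrov.
Harlow, Delgado and Osei are each not a chapter member, so the next rule applies.
Among Harlow, Delgado and Osei, by date of consecration or institution (earlier first): Harlow (9 Aug 1994) before Delgado and Osei (21 Jan 1997).
Delgado and Osei both have years in holy orders 19 years, so the next rule applies.
Among Delgado and Osei, alphabetically by surname: Delgado before Osei.
Order: Haddad, Takahashi, Greco, Petrov, Harlow, Delgado, Osei.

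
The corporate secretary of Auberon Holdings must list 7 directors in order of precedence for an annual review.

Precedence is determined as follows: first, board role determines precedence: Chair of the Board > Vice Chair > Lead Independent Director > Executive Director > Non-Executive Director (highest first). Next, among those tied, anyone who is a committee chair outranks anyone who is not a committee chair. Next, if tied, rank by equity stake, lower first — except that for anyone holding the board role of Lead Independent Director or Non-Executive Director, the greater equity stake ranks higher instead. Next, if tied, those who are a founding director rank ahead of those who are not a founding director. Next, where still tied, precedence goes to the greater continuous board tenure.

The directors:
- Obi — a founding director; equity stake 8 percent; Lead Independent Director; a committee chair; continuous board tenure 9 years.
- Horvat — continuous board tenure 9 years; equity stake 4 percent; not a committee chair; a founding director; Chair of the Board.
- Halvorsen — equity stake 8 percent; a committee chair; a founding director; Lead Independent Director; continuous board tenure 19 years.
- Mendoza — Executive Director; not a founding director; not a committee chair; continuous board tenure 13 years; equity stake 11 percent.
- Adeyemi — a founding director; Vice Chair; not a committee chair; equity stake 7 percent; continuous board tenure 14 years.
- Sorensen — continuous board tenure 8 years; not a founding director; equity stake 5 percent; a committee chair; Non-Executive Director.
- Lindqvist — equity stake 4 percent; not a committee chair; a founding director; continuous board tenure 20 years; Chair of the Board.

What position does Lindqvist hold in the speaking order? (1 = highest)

By board role: Lindqvist and Horvat (Chair of the Board); then Adeyemi (Vice Chair); then Halvorsen and Obi (Lead Independent Director); then Mendoza (Executive Director); then Sorensen (Non-Executive Director).
Lindqvist and Horvat are each not a committee chair, so the next rule applies.
Lindqvist and Horvat both have equity stake 4 percent, so the next rule applies.
Lindqvist and Horvat are each a founding director, so the next rule applies.
Among Lindqvist and Horvat, by continuous board tenure (higher first): Lindqvist (20 years) before Horvat (9 years).
Halvorsen and Obi are each a committee chair, so the next rule applies.
Halvorsen and Obi both have equity stake 8 percent, so the next rule applies.
Halvorsen and Obi are each a founding director, so the next rule applies.
Among Halvorsen and Obi, by continuous board tenure (higher first): Halvorsen (19 years) before Obi (9 years).
Order: Lindqvist, Horvat, Adeyemi, Halvorsen, Obi, Mendoza, Sorensen. So position 1.

1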